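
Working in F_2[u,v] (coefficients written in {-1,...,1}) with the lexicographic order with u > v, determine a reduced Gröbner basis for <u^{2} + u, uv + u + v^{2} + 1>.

G = {u^{2} + u, uv + u + v^{2} + 1, v^{3} + v}

f_1 = u^{2} + u, LT = u^{2}.
f_2 = uv + u + v^{2} + 1, LT = uv.

S(f_1,f_2): lcm = u^{2}v. S = u^{2} + uv^{2} + uv + u.
  leading term u^{2}: subtract (1)·f_1 from u^{2} + uv^{2} + uv + u → uv^{2} + uv
  leading term uv^{2}: subtract (v)·f_2 from uv^{2} + uv → v^{3} + v
  leading term v^{3}: no divisor's leading term divides it; move v^{3} to the remainder.
  leading term v: no divisor's leading term divides it; move v to the remainder.
  remainder v^{3} + v ≠ 0; add g_3 = v^{3} + v to the basis.

The other S-polynomials (S(f_1,g_3), S(f_2,g_3)) all reduce to 0 modulo the current basis, so we have a Gröbner basis.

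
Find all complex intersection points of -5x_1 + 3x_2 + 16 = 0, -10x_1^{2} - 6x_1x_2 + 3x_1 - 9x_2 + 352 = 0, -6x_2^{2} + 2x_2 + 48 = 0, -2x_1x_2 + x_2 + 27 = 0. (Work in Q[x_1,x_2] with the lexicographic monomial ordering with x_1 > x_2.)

Compute a lex Gröbner basis by Buchberger's algorithm.
f_1 = -5x_1 + 3x_2 + 16, LT = x_1.
f_2 = -10x_1^{2} - 6x_1x_2 + 3x_1 - 9x_2 + 352, LT = x_1^{2}.
f_3 = -6x_2^{2} + 2x_2 + 48, LT = x_2^{2}.
f_4 = -2x_1x_2 + x_2 + 27, LT = x_1x_2.

S(f_1,f_2): lcm = x_1^{2}. S = -\tfrac{6}{5}x_1x_2 - \tfrac{29}{10}x_1 - \tfrac{9}{10}x_2 + \tfrac{176}{5}.
  leading term x_1x_2: subtract (\tfrac{6}{25}x_2)·f_1 from -\tfrac{6}{5}x_1x_2 - \tfrac{29}{10}x_1 - \tfrac{9}{10}x_2 + \tfrac{176}{5} → -\tfrac{29}{10}x_1 - \tfrac{18}{25}x_2^{2} - \tfrac{237}{50}x_2 + \tfrac{176}{5}
  leading term x_1: subtract (\tfrac{29}{50})·f_1 from -\tfrac{29}{10}x_1 - \tfrac{18}{25}x_2^{2} - \tfrac{237}{50}x_2 + \tfrac{176}{5} → -\tfrac{18}{25}x_2^{2} - \tfrac{162}{25}x_2 + \tfrac{648}{25}
  leading term x_2^{2}: subtract (\tfrac{3}{25})·f_3 from -\tfrac{18}{25}x_2^{2} - \tfrac{162}{25}x_2 + \tfrac{648}{25} → -\tfrac{168}{25}x_2 + \tfrac{504}{25}
  leading term x_2: no divisor's leading term divides it; move -\tfrac{168}{25}x_2 to the remainder.
  leading term 1: no divisor's leading term divides it; move \tfrac{504}{25} to the remainder.
  remainder -\tfrac{168}{25}x_2 + \tfrac{504}{25} ≠ 0; add h_5 = -\tfrac{168}{25}x_2 + \tfrac{504}{25} to the basis.

The other S-polynomials (S(f_1,f_3), S(f_1,f_4), S(f_2,f_3), S(f_2,f_4), S(f_3,f_4), S(f_1,h_5), S(f_2,h_5), S(f_3,h_5), S(f_4,h_5)) all reduce to 0 modulo the current basis, so we have a Gröbner basis.
Inter-reduce: drop elements whose leading term is divisible by another's, tail-reduce, and make monic.
Reduced Gröbner basis: {x_1 - 5, x_2 - 3}.

From the last basis element, x_2 - 3 = 0, so x_2 takes values in {3}. Each choice, substituted upward through the basis, yields the corresponding point(s) of the solution set.
  x_2 = 3: the earlier basis element becomes x_1 - 5 = 0, giving x_1 = 5 — point (5, 3).

{(5, 3)}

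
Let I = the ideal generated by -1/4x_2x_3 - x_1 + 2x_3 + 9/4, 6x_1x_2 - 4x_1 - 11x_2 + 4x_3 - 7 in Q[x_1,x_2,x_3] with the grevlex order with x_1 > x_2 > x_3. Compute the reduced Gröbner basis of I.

f_1 = -1/4x_2x_3 - x_1 + 2x_3 + 9/4, LT = x_2x_3.
f_2 = 6x_1x_2 - 4x_1 - 11x_2 + 4x_3 - 7, LT = x_1x_2.

S(f_1,f_2): lcm = x_1x_2x_3. S = 4x_1^2 - 22/3x_1x_3 + 11/6x_2x_3 - 2/3x_3^2 - 9x_1 + 7/6x_3.
  reduce S modulo (f_1, f_2):
  remainder 4x_1^2 - 22/3x_1x_3 - 2/3x_3^2 - 49/3x_1 + 95/6x_3 + 33/2 ≠ 0; add g_3 = 4x_1^2 - 22/3x_1x_3 - 2/3x_3^2 - 49/3x_1 + 95/6x_3 + 33/2 to the basis.

The other S-polynomials (S(f_1,g_3), S(f_2,g_3)) all reduce to 0 modulo the current basis, so we have a Gröbner basis.

G = {x_1^2 - 11/6x_1x_3 - 1/6x_3^2 - 49/12x_1 + 95/24x_3 + 33/8, x_1x_2 - 2/3x_1 - 11/6x_2 + 2/3x_3 - 7/6, x_2x_3 + 4x_1 - 8x_3 - 9}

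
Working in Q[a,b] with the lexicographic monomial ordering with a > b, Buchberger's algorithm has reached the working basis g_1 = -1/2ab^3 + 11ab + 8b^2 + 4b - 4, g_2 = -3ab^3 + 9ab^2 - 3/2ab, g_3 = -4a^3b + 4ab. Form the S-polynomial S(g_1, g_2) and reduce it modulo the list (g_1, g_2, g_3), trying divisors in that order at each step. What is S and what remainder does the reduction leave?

S(g_1, g_2) = 3ab^2 - 45/2ab - 16b^2 - 8b + 8; remainder on division = 3ab^2 - 45/2ab - 16b^2 - 8b + 8.

lcm(LM(g_1), LM(g_2)) = ab^3.
S = (lcm/LT(g_1))·g_1 − (lcm/LT(g_2))·g_2 = 3ab^2 - 45/2ab - 16b^2 - 8b + 8.
Reduce S modulo (g_1, g_2, g_3) in that order:
  leading term ab^2: no divisor's leading term divides it; move 3ab^2 to the remainder.
  leading term ab: no divisor's leading term divides it; move -45/2ab to the remainder.
  leading term b^2: no divisor's leading term divides it; move -16b^2 to the remainder.
  leading term b: no divisor's leading term divides it; move -8b to the remainder.
  leading term 1: no divisor's leading term divides it; move 8 to the remainder.
The remainder 3ab^2 - 45/2ab - 16b^2 - 8b + 8 is nonzero, so it would be added as the next basis element.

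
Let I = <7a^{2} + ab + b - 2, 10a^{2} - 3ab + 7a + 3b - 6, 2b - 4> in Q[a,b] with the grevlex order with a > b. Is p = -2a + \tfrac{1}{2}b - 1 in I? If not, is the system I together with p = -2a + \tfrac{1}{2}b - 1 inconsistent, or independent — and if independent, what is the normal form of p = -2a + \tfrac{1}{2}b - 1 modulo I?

First compute the reduced Gröbner basis of I by Buchberger's algorithm.
f_1 = 7a^{2} + ab + b - 2, LT = a^{2}.
f_2 = 10a^{2} - 3ab + 7a + 3b - 6, LT = a^{2}.
f_3 = 2b - 4, LT = b.

S(f_1,f_2): lcm = a^{2}. S = \tfrac{31}{70}ab - \tfrac{7}{10}a - \tfrac{11}{70}b + \tfrac{11}{35}.
  leading term ab: subtract (\tfrac{31}{140}a)·f_3 from \tfrac{31}{70}ab - \tfrac{7}{10}a - \tfrac{11}{70}b + \tfrac{11}{35} → \tfrac{13}{70}a - \tfrac{11}{70}b + \tfrac{11}{35}
  leading term a: no divisor's leading term divides it; move \tfrac{13}{70}a to the remainder.
  leading term b: subtract (-\tfrac{11}{140})·f_3 from -\tfrac{11}{70}b + \tfrac{11}{35} → 0
  remainder \tfrac{13}{70}a ≠ 0; add h_4 = \tfrac{13}{70}a to the basis.

The other S-polynomials (S(f_1,f_3), S(f_2,f_3), S(f_1,h_4), S(f_2,h_4), S(f_3,h_4)) all reduce to 0 modulo the current basis, so we have a Gröbner basis.
Inter-reduce: drop elements whose leading term is divisible by another's, tail-reduce, and make monic.
Reduced Gröbner basis: {a, b - 2}.
Label its elements g_1 = a, g_2 = b - 2.

Reduce p = -2a + \tfrac{1}{2}b - 1 modulo G:
  leading term a: subtract (-2)·g_1 from -2a + \tfrac{1}{2}b - 1 → \tfrac{1}{2}b - 1
  leading term b: subtract (\tfrac{1}{2})·g_2 from \tfrac{1}{2}b - 1 → 0
  normal form = 0.
Since the normal form is 0, p ∈ I.

-2a + \tfrac{1}{2}b - 1 lies in I (it reduces to 0).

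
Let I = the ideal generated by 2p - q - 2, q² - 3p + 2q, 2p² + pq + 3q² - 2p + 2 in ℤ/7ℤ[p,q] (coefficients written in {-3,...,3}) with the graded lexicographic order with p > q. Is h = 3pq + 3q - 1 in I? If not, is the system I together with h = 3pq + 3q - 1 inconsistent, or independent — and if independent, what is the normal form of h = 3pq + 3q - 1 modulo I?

3pq + 3q - 1 lies in I (it reduces to 0).

First compute the reduced Gröbner basis of I by Buchberger's algorithm.
f_1 = 2p - q - 2, LT = p.
f_2 = q² - 3p + 2q, LT = q².
f_3 = 2p² + pq + 3q² - 2p + 2, LT = p².

The S-polynomials (S(f_1,f_2), S(f_1,f_3), S(f_2,f_3)) all reduce to 0 modulo the current basis, so we have a Gröbner basis.
Inter-reduce: drop elements whose leading term is divisible by another's, tail-reduce, and make monic.
Reduced Gröbner basis: {q² - 3q - 3, p + 3q - 1}.
Label its elements g_1 = q² - 3q - 3, g_2 = p + 3q - 1.

Reduce h = 3pq + 3q - 1 modulo G:
  leading term pq: subtract (3q)·g_2 from 3pq + 3q - 1 → -2q² - q - 1
  leading term q²: subtract (-2)·g_1 from -2q² - q - 1 → 0
  normal form = 0.
Since the normal form is 0, h ∈ I.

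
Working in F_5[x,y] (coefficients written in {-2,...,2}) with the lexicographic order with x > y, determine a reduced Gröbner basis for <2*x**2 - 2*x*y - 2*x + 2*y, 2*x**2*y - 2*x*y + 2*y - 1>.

G = {x - y**3 + y**2 - 2*y - 2, y**4 + y**3 - y**2 - y - 1}

f_1 = 2*x**2 - 2*x*y - 2*x + 2*y, LT = x**2.
f_2 = 2*x**2*y - 2*x*y + 2*y - 1, LT = x**2*y.

S(f_1,f_2): lcm = x**2*y. S = -x*y**2 + y**2 - y - 2.
  leading term x*y**2: no divisor's leading term divides it; move -x*y**2 to the remainder.
  leading term y**2: no divisor's leading term divides it; move y**2 to the remainder.
  leading term y: no divisor's leading term divides it; move -y to the remainder.
  leading term 1: no divisor's leading term divides it; move -2 to the remainder.
  remainder -x*y**2 + y**2 - y - 2 ≠ 0; add g_3 = -x*y**2 + y**2 - y - 2 to the basis.

S(f_1,g_3): lcm = x**2*y**2. S = -x*y**3 - x*y - 2*x + y**3.
  leading term x*y**3: subtract (y)·g_3 from -x*y**3 - x*y - 2*x + y**3 → -x*y - 2*x + y**2 + 2*y
  leading term x*y: no divisor's leading term divides it; move -x*y to the remainder.
  leading term x: no divisor's leading term divides it; move -2*x to the remainder.
  leading term y**2: no divisor's leading term divides it; move y**2 to the remainder.
  leading term y: no divisor's leading term divides it; move 2*y to the remainder.
  remainder -x*y - 2*x + y**2 + 2*y ≠ 0; add g_4 = -x*y - 2*x + y**2 + 2*y to the basis.

S(g_3,g_4): lcm = x*y**2. S = -2*x*y + y**3 + y**2 + y + 2.
  leading term x*y: subtract (2)·g_4 from -2*x*y + y**3 + y**2 + y + 2 → -x + y**3 - y**2 + 2*y + 2
  leading term x: no divisor's leading term divides it; move -x to the remainder.
  leading term y**3: no divisor's leading term divides it; move y**3 to the remainder.
  leading term y**2: no divisor's leading term divides it; move -y**2 to the remainder.
  leading term y: no divisor's leading term divides it; move 2*y to the remainder.
  leading term 1: no divisor's leading term divides it; move 2 to the remainder.
  remainder -x + y**3 - y**2 + 2*y + 2 ≠ 0; add g_5 = -x + y**3 - y**2 + 2*y + 2 to the basis.

S(f_2,g_5): lcm = x**2*y. S = x*y**4 - x*y**3 + 2*x*y**2 + x*y + y + 2.
  leading term x*y**4: subtract (-y**2)·g_3 from x*y**4 - x*y**3 + 2*x*y**2 + x*y + y + 2 → -x*y**3 + 2*x*y**2 + x*y + y**4 - y**3 - 2*y**2 + y + 2
  leading term x*y**3: subtract (y)·g_3 from -x*y**3 + 2*x*y**2 + x*y + y**4 - y**3 - 2*y**2 + y + 2 → 2*x*y**2 + x*y + y**4 - 2*y**3 - y**2 - 2*y + 2
  leading term x*y**2: subtract (-2)·g_3 from 2*x*y**2 + x*y + y**4 - 2*y**3 - y**2 - 2*y + 2 → x*y + y**4 - 2*y**3 + y**2 + y - 2
  leading term x*y: subtract (-1)·g_4 from x*y + y**4 - 2*y**3 + y**2 + y - 2 → -2*x + y**4 - 2*y**3 + 2*y**2 - 2*y - 2
  leading term x: subtract (2)·g_5 from -2*x + y**4 - 2*y**3 + 2*y**2 - 2*y - 2 → y**4 + y**3 - y**2 - y - 1
  leading term y**4: no divisor's leading term divides it; move y**4 to the remainder.
  leading term y**3: no divisor's leading term divides it; move y**3 to the remainder.
  leading term y**2: no divisor's leading term divides it; move -y**2 to the remainder.
  leading term y: no divisor's leading term divides it; move -y to the remainder.
  leading term 1: no divisor's leading term divides it; move -1 to the remainder.
  remainder y**4 + y**3 - y**2 - y - 1 ≠ 0; add g_6 = y**4 + y**3 - y**2 - y - 1 to the basis.

The other S-polynomials (S(f_2,g_3), S(f_1,g_4), S(f_2,g_4), S(f_1,g_5), S(g_3,g_5), S(g_4,g_5), S(f_1,g_6), S(f_2,g_6), S(g_3,g_6), S(g_4,g_6), S(g_5,g_6)) all reduce to 0 modulo the current basis, so we have a Gröbner basis.
Inter-reduce: drop elements whose leading term is divisible by another's, tail-reduce, and make monic.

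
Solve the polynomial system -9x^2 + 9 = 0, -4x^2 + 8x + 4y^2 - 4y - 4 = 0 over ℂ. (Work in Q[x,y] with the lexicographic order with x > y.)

Compute a lex Gröbner basis by Buchberger's algorithm.
f_1 = -9x^2 + 9, LT = x^2.
f_2 = -4x^2 + 8x + 4y^2 - 4y - 4, LT = x^2.

S(f_1,f_2): lcm = x^2. S = 2x + y^2 - y - 2.
  reduce S modulo (f_1, f_2):
  remainder 2x + y^2 - y - 2 ≠ 0; add h_3 = 2x + y^2 - y - 2 to the basis.

S(f_1,h_3): lcm = x^2. S = -1/2xy^2 + 1/2xy + x - 1.
  reduce S modulo (f_1, f_2, h_3):
  remainder 1/4y^4 - 1/2y^3 - 3/4y^2 + y ≠ 0; add h_4 = 1/4y^4 - 1/2y^3 - 3/4y^2 + y to the basis.

The other S-polynomials (S(f_2,h_3), S(f_1,h_4), S(f_2,h_4), S(h_3,h_4)) all reduce to 0 modulo the current basis, so we have a Gröbner basis.
Inter-reduce: drop elements whose leading term is divisible by another's, tail-reduce, and make monic.
Reduced Gröbner basis: {x + 1/2y^2 - 1/2y - 1, y^4 - 2y^3 - 3y^2 + 4y}.

The lex basis is triangular: the last element involves only y. Solving y^4 - 2y^3 - 3y^2 + 4y = 0 gives y ∈ {0, 1, 1/2 - sqrt(17)/2, 1/2 + sqrt(17)/2}; substituting each value into the earlier elements determines the remaining variables.
  y = 0: the earlier basis element becomes x - 1 = 0, giving x = 1 — point (1, 0).
  y = 1: the earlier basis element becomes x - 1 = 0, giving x = 1 — point (1, 1).
  y = 1/2 - sqrt(17)/2: the earlier basis element becomes x + 1 = 0, giving x = -1 — point (-1, 1/2 - sqrt(17)/2).
  y = 1/2 + sqrt(17)/2: the earlier basis element becomes x + 1 = 0, giving x = -1 — point (-1, 1/2 + sqrt(17)/2).

{(1, 0), (1, 1), (-1, 1/2 - sqrt(17)/2), (-1, 1/2 + sqrt(17)/2)}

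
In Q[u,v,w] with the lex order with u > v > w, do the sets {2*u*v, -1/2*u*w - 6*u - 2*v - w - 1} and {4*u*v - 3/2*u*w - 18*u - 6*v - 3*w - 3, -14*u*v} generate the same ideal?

Two ideals are equal iff their reduced Gröbner bases coincide (the reduced basis is unique for a fixed ordering).
Buchberger on the first generating set:
f_1 = 2*u*v, LT = u*v.
f_2 = -1/2*u*w - 6*u - 2*v - w - 1, LT = u*w.

S(f_1,f_2): lcm = u*v*w. S = -12*u*v - 4*v**2 - 2*v*w - 2*v.
  leading term u*v: subtract (-6)·f_1 from -12*u*v - 4*v**2 - 2*v*w - 2*v → -4*v**2 - 2*v*w - 2*v
  leading term v**2: no divisor's leading term divides it; move -4*v**2 to the remainder.
  leading term v*w: no divisor's leading term divides it; move -2*v*w to the remainder.
  leading term v: no divisor's leading term divides it; move -2*v to the remainder.
  remainder -4*v**2 - 2*v*w - 2*v ≠ 0; add g_3 = -4*v**2 - 2*v*w - 2*v to the basis.

S(f_1,g_3): lcm = u*v**2. S = -1/2*u*v*w - 1/2*u*v.
  leading term u*v*w: subtract (-1/4*w)·f_1 from -1/2*u*v*w - 1/2*u*v → -1/2*u*v
  leading term u*v: subtract (-1/4)·f_1 from -1/2*u*v → 0
  remainder 0.

S(f_2,g_3): leading monomials are coprime, so the S-polynomial reduces to 0 (Buchberger's first criterion).
Every S-polynomial of the final basis reduces to 0, so we have a Gröbner basis.
Inter-reduce: drop elements whose leading term is divisible by another's, tail-reduce, and make monic.
Reduced Gröbner basis: {u*v, u*w + 12*u + 4*v + 2*w + 2, v**2 + 1/2*v*w + 1/2*v}.

Buchberger on the second generating set:
h_1 = 4*u*v - 3/2*u*w - 18*u - 6*v - 3*w - 3, LT = u*v.
h_2 = -14*u*v, LT = u*v.

S(h_1,h_2): lcm = u*v. S = -3/8*u*w - 9/2*u - 3/2*v - 3/4*w - 3/4.
  leading term u*w: no divisor's leading term divides it; move -3/8*u*w to the remainder.
  leading term u: no divisor's leading term divides it; move -9/2*u to the remainder.
  leading term v: no divisor's leading term divides it; move -3/2*v to the remainder.
  leading term w: no divisor's leading term divides it; move -3/4*w to the remainder.
  leading term 1: no divisor's leading term divides it; move -3/4 to the remainder.
  remainder -3/8*u*w - 9/2*u - 3/2*v - 3/4*w - 3/4 ≠ 0; add k_3 = -3/8*u*w - 9/2*u - 3/2*v - 3/4*w - 3/4 to the basis.

S(h_1,k_3): lcm = u*v*w. S = -12*u*v - 3/8*u*w**2 - 9/2*u*w - 4*v**2 - 7/2*v*w - 2*v - 3/4*w**2 - 3/4*w.
  leading term u*v: subtract (-3)·h_1 from -12*u*v - 3/8*u*w**2 - 9/2*u*w - 4*v**2 - 7/2*v*w - 2*v - 3/4*w**2 - 3/4*w → -3/8*u*w**2 - 9*u*w - 54*u - 4*v**2 - 7/2*v*w - 20*v - 3/4*w**2 - 39/4*w - 9
  leading term u*w**2: subtract (w)·k_3 from -3/8*u*w**2 - 9*u*w - 54*u - 4*v**2 - 7/2*v*w - 20*v - 3/4*w**2 - 39/4*w - 9 → -9/2*u*w - 54*u - 4*v**2 - 2*v*w - 20*v - 9*w - 9
  leading term u*w: subtract (12)·k_3 from -9/2*u*w - 54*u - 4*v**2 - 2*v*w - 20*v - 9*w - 9 → -4*v**2 - 2*v*w - 2*v
  leading term v**2: no divisor's leading term divides it; move -4*v**2 to the remainder.
  leading term v*w: no divisor's leading term divides it; move -2*v*w to the remainder.
  leading term v: no divisor's leading term divides it; move -2*v to the remainder.
  remainder -4*v**2 - 2*v*w - 2*v ≠ 0; add k_4 = -4*v**2 - 2*v*w - 2*v to the basis.

S(h_2,k_3): lcm = u*v*w. S = -12*u*v - 4*v**2 - 2*v*w - 2*v.
  leading term u*v: subtract (-3)·h_1 from -12*u*v - 4*v**2 - 2*v*w - 2*v → -9/2*u*w - 54*u - 4*v**2 - 2*v*w - 20*v - 9*w - 9
  leading term u*w: subtract (12)·k_3 from -9/2*u*w - 54*u - 4*v**2 - 2*v*w - 20*v - 9*w - 9 → -4*v**2 - 2*v*w - 2*v
  leading term v**2: subtract (1)·k_4 from -4*v**2 - 2*v*w - 2*v → 0
  remainder 0.

S(h_1,k_4): lcm = u*v**2. S = -7/8*u*v*w - 5*u*v - 3/2*v**2 - 3/4*v*w - 3/4*v.
  leading term u*v*w: subtract (-7/32*w)·h_1 from -7/8*u*v*w - 5*u*v - 3/2*v**2 - 3/4*v*w - 3/4*v → -5*u*v - 21/64*u*w**2 - 63/16*u*w - 3/2*v**2 - 33/16*v*w - 3/4*v - 21/32*w**2 - 21/32*w
  leading term u*v: subtract (-5/4)·h_1 from -5*u*v - 21/64*u*w**2 - 63/16*u*w - 3/2*v**2 - 33/16*v*w - 3/4*v - 21/32*w**2 - 21/32*w → -21/64*u*w**2 - 93/16*u*w - 45/2*u - 3/2*v**2 - 33/16*v*w - 33/4*v - 21/32*w**2 - 141/32*w - 15/4
  leading term u*w**2: subtract (7/8*w)·k_3 from -21/64*u*w**2 - 93/16*u*w - 45/2*u - 3/2*v**2 - 33/16*v*w - 33/4*v - 21/32*w**2 - 141/32*w - 15/4 → -15/8*u*w - 45/2*u - 3/2*v**2 - 3/4*v*w - 33/4*v - 15/4*w - 15/4
  leading term u*w: subtract (5)·k_3 from -15/8*u*w - 45/2*u - 3/2*v**2 - 3/4*v*w - 33/4*v - 15/4*w - 15/4 → -3/2*v**2 - 3/4*v*w - 3/4*v
  leading term v**2: subtract (3/8)·k_4 from -3/2*v**2 - 3/4*v*w - 3/4*v → 0
  remainder 0.

S(h_2,k_4): lcm = u*v**2. S = -1/2*u*v*w - 1/2*u*v.
  leading term u*v*w: subtract (-1/8*w)·h_1 from -1/2*u*v*w - 1/2*u*v → -1/2*u*v - 3/16*u*w**2 - 9/4*u*w - 3/4*v*w - 3/8*w**2 - 3/8*w
  leading term u*v: subtract (-1/8)·h_1 from -1/2*u*v - 3/16*u*w**2 - 9/4*u*w - 3/4*v*w - 3/8*w**2 - 3/8*w → -3/16*u*w**2 - 39/16*u*w - 9/4*u - 3/4*v*w - 3/4*v - 3/8*w**2 - 3/4*w - 3/8
  leading term u*w**2: subtract (1/2*w)·k_3 from -3/16*u*w**2 - 39/16*u*w - 9/4*u - 3/4*v*w - 3/4*v - 3/8*w**2 - 3/4*w - 3/8 → -3/16*u*w - 9/4*u - 3/4*v - 3/8*w - 3/8
  leading term u*w: subtract (1/2)·k_3 from -3/16*u*w - 9/4*u - 3/4*v - 3/8*w - 3/8 → 0
  remainder 0.

S(k_3,k_4): leading monomials are coprime, so the S-polynomial reduces to 0 (Buchberger's first criterion).
Every S-polynomial of the final basis reduces to 0, so we have a Gröbner basis.
Inter-reduce: drop elements whose leading term is divisible by another's, tail-reduce, and make monic.
Reduced Gröbner basis: {u*v, u*w + 12*u + 4*v + 2*w + 2, v**2 + 1/2*v*w + 1/2*v}.

Same reduced basis, so the two generating sets span the same ideal.

Yes, the ideals are equal.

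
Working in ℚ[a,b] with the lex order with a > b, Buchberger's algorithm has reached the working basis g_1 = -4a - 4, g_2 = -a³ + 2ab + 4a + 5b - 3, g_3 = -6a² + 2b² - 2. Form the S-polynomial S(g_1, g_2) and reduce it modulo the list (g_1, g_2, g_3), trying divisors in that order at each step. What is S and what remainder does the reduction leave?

S(g_1, g_2) = a² + 2ab + 4a + 5b - 3; remainder on division = 3b - 6.

lcm(LM(g_1), LM(g_2)) = a³.
S = (lcm/LT(g_1))·g_1 − (lcm/LT(g_2))·g_2 = a² + 2ab + 4a + 5b - 3.
Reduce S modulo (g_1, g_2, g_3) in that order:
  leading term a²: subtract (-¼a)·g_1 from a² + 2ab + 4a + 5b - 3 → 2ab + 3a + 5b - 3
  leading term ab: subtract (-½b)·g_1 from 2ab + 3a + 5b - 3 → 3a + 3b - 3
  leading term a: subtract (-¾)·g_1 from 3a + 3b - 3 → 3b - 6
  leading term b: no divisor's leading term divides it; move 3b to the remainder.
  leading term 1: no divisor's leading term divides it; move -6 to the remainder.
The remainder 3b - 6 is nonzero, so it would be added as the next basis element.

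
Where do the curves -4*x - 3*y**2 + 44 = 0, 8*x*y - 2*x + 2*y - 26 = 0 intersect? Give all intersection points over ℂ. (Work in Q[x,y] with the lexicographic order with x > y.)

Compute a lex Gröbner basis by Buchberger's algorithm.
f_1 = -4*x - 3*y**2 + 44, LT = x.
f_2 = 8*x*y - 2*x + 2*y - 26, LT = x*y.

S(f_1,f_2): lcm = x*y. S = 1/4*x + 3/4*y**3 - 45/4*y + 13/4.
  leading term x: subtract (-1/16)·f_1 from 1/4*x + 3/4*y**3 - 45/4*y + 13/4 → 3/4*y**3 - 3/16*y**2 - 45/4*y + 6
  leading term y**3: no divisor's leading term divides it; move 3/4*y**3 to the remainder.
  leading term y**2: no divisor's leading term divides it; move -3/16*y**2 to the remainder.
  leading term y: no divisor's leading term divides it; move -45/4*y to the remainder.
  leading term 1: no divisor's leading term divides it; move 6 to the remainder.
  remainder 3/4*y**3 - 3/16*y**2 - 45/4*y + 6 ≠ 0; add h_3 = 3/4*y**3 - 3/16*y**2 - 45/4*y + 6 to the basis.

The other S-polynomials (S(f_1,h_3), S(f_2,h_3)) all reduce to 0 modulo the current basis, so we have a Gröbner basis.
Inter-reduce: drop elements whose leading term is divisible by another's, tail-reduce, and make monic.
Reduced Gröbner basis: {x + 3/4*y**2 - 11, y**3 - 1/4*y**2 - 15*y + 8}.

From the last basis element, y**3 - 1/4*y**2 - 15*y + 8 = 0, so y takes values in {-4, 17/8 - sqrt(161)/8, sqrt(161)/8 + 17/8}. Each choice, substituted upward through the basis, yields the corresponding point(s) of the solution set.
  y = -4: the earlier basis element becomes x + 1 = 0, giving x = -1 — point (-1, -4).
  y = 17/8 - sqrt(161)/8: the earlier basis element becomes x - 733/128 - 51*sqrt(161)/128 = 0, giving x = 51*sqrt(161)/128 + 733/128 — point (51*sqrt(161)/128 + 733/128, 17/8 - sqrt(161)/8).
  y = sqrt(161)/8 + 17/8: the earlier basis element becomes x - 733/128 + 51*sqrt(161)/128 = 0, giving x = 733/128 - 51*sqrt(161)/128 — point (733/128 - 51*sqrt(161)/128, sqrt(161)/8 + 17/8).
Zero-dimensionality of the ideal guarantees finitely many solutions over ℂ.

{(-1, -4), (51*sqrt(161)/128 + 733/128, 17/8 - sqrt(161)/8), (733/128 - 51*sqrt(161)/128, sqrt(161)/8 + 17/8)}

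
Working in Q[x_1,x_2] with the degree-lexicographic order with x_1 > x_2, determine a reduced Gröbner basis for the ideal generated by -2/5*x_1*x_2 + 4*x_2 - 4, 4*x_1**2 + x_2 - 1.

f_1 = -2/5*x_1*x_2 + 4*x_2 - 4, LT = x_1*x_2.
f_2 = 4*x_1**2 + x_2 - 1, LT = x_1**2.

S(f_1,f_2): lcm = x_1**2*x_2. S = -10*x_1*x_2 - 1/4*x_2**2 + 10*x_1 + 1/4*x_2.
  leading term x_1*x_2: subtract (25)·f_1 from -10*x_1*x_2 - 1/4*x_2**2 + 10*x_1 + 1/4*x_2 → -1/4*x_2**2 + 10*x_1 - 399/4*x_2 + 100
  leading term x_2**2: no divisor's leading term divides it; move -1/4*x_2**2 to the remainder.
  leading term x_1: no divisor's leading term divides it; move 10*x_1 to the remainder.
  leading term x_2: no divisor's leading term divides it; move -399/4*x_2 to the remainder.
  leading term 1: no divisor's leading term divides it; move 100 to the remainder.
  remainder -1/4*x_2**2 + 10*x_1 - 399/4*x_2 + 100 ≠ 0; add g_3 = -1/4*x_2**2 + 10*x_1 - 399/4*x_2 + 100 to the basis.

The other S-polynomials (S(f_1,g_3), S(f_2,g_3)) all reduce to 0 modulo the current basis, so we have a Gröbner basis.

G = {x_1**2 + 1/4*x_2 - 1/4, x_1*x_2 - 10*x_2 + 10, x_2**2 - 40*x_1 + 399*x_2 - 400}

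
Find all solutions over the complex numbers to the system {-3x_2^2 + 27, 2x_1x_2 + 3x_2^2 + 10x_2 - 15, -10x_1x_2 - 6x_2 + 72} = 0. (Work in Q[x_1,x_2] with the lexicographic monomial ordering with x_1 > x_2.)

{(-3, -3)}

Compute a lex Gröbner basis by Buchberger's algorithm.
f_1 = -3x_2^2 + 27, LT = x_2^2.
f_2 = 2x_1x_2 + 3x_2^2 + 10x_2 - 15, LT = x_1x_2.
f_3 = -10x_1x_2 - 6x_2 + 72, LT = x_1x_2.

S(f_1,f_2): lcm = x_1x_2^2. S = -9x_1 - 3/2x_2^3 - 5x_2^2 + 15/2x_2.
  reduce S modulo (f_1, f_2, f_3):
  remainder -9x_1 - 6x_2 - 45 ≠ 0; add h_4 = -9x_1 - 6x_2 - 45 to the basis.

S(f_1,f_3): lcm = x_1x_2^2. S = -9x_1 - 3/5x_2^2 + 36/5x_2.
  reduce S modulo (f_1, f_2, f_3, h_4):
  remainder 66/5x_2 + 198/5 ≠ 0; add h_5 = 66/5x_2 + 198/5 to the basis.

The other S-polynomials (S(f_2,f_3), S(f_1,h_4), S(f_2,h_4), S(f_3,h_4), S(f_1,h_5), S(f_2,h_5), S(f_3,h_5), S(h_4,h_5)) all reduce to 0 modulo the current basis, so we have a Gröbner basis.
Inter-reduce: drop elements whose leading term is divisible by another's, tail-reduce, and make monic.
Reduced Gröbner basis: {x_1 + 3, x_2 + 3}.

A lex Gröbner basis eliminates variables successively. Here x_2 + 3 depends only on x_2, with roots {-3}; lifting each root through the earlier basis elements recovers the full solutions.
  x_2 = -3: the earlier basis element becomes x_1 + 3 = 0, giving x_1 = -3 — point (-3, -3).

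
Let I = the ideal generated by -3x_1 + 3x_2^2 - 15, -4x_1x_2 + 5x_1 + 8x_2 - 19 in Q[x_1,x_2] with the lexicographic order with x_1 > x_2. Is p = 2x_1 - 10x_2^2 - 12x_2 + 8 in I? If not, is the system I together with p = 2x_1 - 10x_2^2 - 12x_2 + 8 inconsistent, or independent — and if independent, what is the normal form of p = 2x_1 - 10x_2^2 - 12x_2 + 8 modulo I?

First compute the reduced Gröbner basis of I by Buchberger's algorithm.
f_1 = -3x_1 + 3x_2^2 - 15, LT = x_1.
f_2 = -4x_1x_2 + 5x_1 + 8x_2 - 19, LT = x_1x_2.

S(f_1,f_2): lcm = x_1x_2. S = 5/4x_1 - x_2^3 + 7x_2 - 19/4.
  leading term x_1: subtract (-5/12)·f_1 from 5/4x_1 - x_2^3 + 7x_2 - 19/4 → -x_2^3 + 5/4x_2^2 + 7x_2 - 11
  leading term x_2^3: no divisor's leading term divides it; move -x_2^3 to the remainder.
  leading term x_2^2: no divisor's leading term divides it; move 5/4x_2^2 to the remainder.
  leading term x_2: no divisor's leading term divides it; move 7x_2 to the remainder.
  leading term 1: no divisor's leading term divides it; move -11 to the remainder.
  remainder -x_2^3 + 5/4x_2^2 + 7x_2 - 11 ≠ 0; add h_3 = -x_2^3 + 5/4x_2^2 + 7x_2 - 11 to the basis.

The other S-polynomials (S(f_1,h_3), S(f_2,h_3)) all reduce to 0 modulo the current basis, so we have a Gröbner basis.
Inter-reduce: drop elements whose leading term is divisible by another's, tail-reduce, and make monic.
Reduced Gröbner basis: {x_1 - x_2^2 + 5, x_2^3 - 5/4x_2^2 - 7x_2 + 11}.
Label its elements g_1 = x_1 - x_2^2 + 5, g_2 = x_2^3 - 5/4x_2^2 - 7x_2 + 11.

Reduce p = 2x_1 - 10x_2^2 - 12x_2 + 8 modulo G:
  leading term x_1: subtract (2)·g_1 from 2x_1 - 10x_2^2 - 12x_2 + 8 → -8x_2^2 - 12x_2 - 2
  leading term x_2^2: no divisor's leading term divides it; move -8x_2^2 to the remainder.
  leading term x_2: no divisor's leading term divides it; move -12x_2 to the remainder.
  leading term 1: no divisor's leading term divides it; move -2 to the remainder.
  normal form = -8x_2^2 - 12x_2 - 2.
The normal form is nonzero, so p ∉ I. Since p minus its normal form lies in I, I + (p) = I + (r) where r = -8x_2^2 - 12x_2 - 2; decide whether this ideal is the whole ring.
Run Buchberger on G together with r (pairs among the g_i already reduce to 0 since G is a Gröbner basis):
g_1 = x_1 - x_2^2 + 5, LT = x_1.
g_2 = x_2^3 - 5/4x_2^2 - 7x_2 + 11, LT = x_2^3.
r = -8x_2^2 - 12x_2 - 2, LT = x_2^2.

S(g_2,r): lcm = x_2^3. S = -11/4x_2^2 - 29/4x_2 + 11.
  leading term x_2^2: subtract (11/32)·r from -11/4x_2^2 - 29/4x_2 + 11 → -25/8x_2 + 187/16
  leading term x_2: no divisor's leading term divides it; move -25/8x_2 to the remainder.
  leading term 1: no divisor's leading term divides it; move 187/16 to the remainder.
  remainder -25/8x_2 + 187/16 ≠ 0; add m_4 = -25/8x_2 + 187/16 to the basis.

S(g_2,m_4): lcm = x_2^3. S = 249/100x_2^2 - 7x_2 + 11.
  leading term x_2^2: subtract (-249/800)·r from 249/100x_2^2 - 7x_2 + 11 → -2147/200x_2 + 4151/400
  leading term x_2: subtract (2147/625)·m_4 from -2147/200x_2 + 4151/400 → -148857/5000
  leading term 1: no divisor's leading term divides it; move -148857/5000 to the remainder.
  remainder -148857/5000 ≠ 0; add m_5 = -148857/5000 to the basis.

The other S-polynomials (S(g_1,g_2), S(g_1,r), S(g_1,m_4), S(r,m_4), S(g_1,m_5), S(g_2,m_5), S(r,m_5), S(m_4,m_5)) all reduce to 0 modulo the current basis, so we have a Gröbner basis.
Inter-reduce: drop elements whose leading term is divisible by another's, tail-reduce, and make monic.
Reduced Gröbner basis: {1}.
The reduced Gröbner basis of I + (p) is {1}: the ideal is the whole ring, so the enlarged system has no common solution — adjoining p is inconsistent.

Adjoining 2x_1 - 10x_2^2 - 12x_2 + 8 makes the ideal the whole ring: the system is inconsistent.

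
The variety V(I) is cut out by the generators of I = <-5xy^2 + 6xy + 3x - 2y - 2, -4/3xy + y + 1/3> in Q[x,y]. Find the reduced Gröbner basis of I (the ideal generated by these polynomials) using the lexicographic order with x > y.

G = {x - 5/4y^2 + 5/12y - 1/6, y^3 - 1/3y^2 - 7/15y - 1/5}

f_1 = -5xy^2 + 6xy + 3x - 2y - 2, LT = xy^2.
f_2 = -4/3xy + y + 1/3, LT = xy.

S(f_1,f_2): lcm = xy^2. S = -6/5xy - 3/5x + 3/4y^2 + 13/20y + 2/5.
  leading term xy: subtract (9/10)·f_2 from -6/5xy - 3/5x + 3/4y^2 + 13/20y + 2/5 → -3/5x + 3/4y^2 - 1/4y + 1/10
  leading term x: no divisor's leading term divides it; move -3/5x to the remainder.
  leading term y^2: no divisor's leading term divides it; move 3/4y^2 to the remainder.
  leading term y: no divisor's leading term divides it; move -1/4y to the remainder.
  leading term 1: no divisor's leading term divides it; move 1/10 to the remainder.
  remainder -3/5x + 3/4y^2 - 1/4y + 1/10 ≠ 0; add g_3 = -3/5x + 3/4y^2 - 1/4y + 1/10 to the basis.

S(f_1,g_3): lcm = xy^2. S = -6/5xy - 3/5x + 5/4y^4 - 5/12y^3 + 1/6y^2 + 2/5y + 2/5.
  leading term xy: subtract (9/10)·f_2 from -6/5xy - 3/5x + 5/4y^4 - 5/12y^3 + 1/6y^2 + 2/5y + 2/5 → -3/5x + 5/4y^4 - 5/12y^3 + 1/6y^2 - 1/2y + 1/10
  leading term x: subtract (1)·g_3 from -3/5x + 5/4y^4 - 5/12y^3 + 1/6y^2 - 1/2y + 1/10 → 5/4y^4 - 5/12y^3 - 7/12y^2 - 1/4y
  leading term y^4: no divisor's leading term divides it; move 5/4y^4 to the remainder.
  leading term y^3: no divisor's leading term divides it; move -5/12y^3 to the remainder.
  leading term y^2: no divisor's leading term divides it; move -7/12y^2 to the remainder.
  leading term y: no divisor's leading term divides it; move -1/4y to the remainder.
  remainder 5/4y^4 - 5/12y^3 - 7/12y^2 - 1/4y ≠ 0; add g_4 = 5/4y^4 - 5/12y^3 - 7/12y^2 - 1/4y to the basis.

S(f_2,g_3): lcm = xy. S = 5/4y^3 - 5/12y^2 - 7/12y - 1/4.
  leading term y^3: no divisor's leading term divides it; move 5/4y^3 to the remainder.
  leading term y^2: no divisor's leading term divides it; move -5/12y^2 to the remainder.
  leading term y: no divisor's leading term divides it; move -7/12y to the remainder.
  leading term 1: no divisor's leading term divides it; move -1/4 to the remainder.
  remainder 5/4y^3 - 5/12y^2 - 7/12y - 1/4 ≠ 0; add g_5 = 5/4y^3 - 5/12y^2 - 7/12y - 1/4 to the basis.

The other S-polynomials (S(f_1,g_4), S(f_2,g_4), S(g_3,g_4), S(f_1,g_5), S(f_2,g_5), S(g_3,g_5), S(g_4,g_5)) all reduce to 0 modulo the current basis, so we have a Gröbner basis.
Inter-reduce: drop elements whose leading term is divisible by another's, tail-reduce, and make monic.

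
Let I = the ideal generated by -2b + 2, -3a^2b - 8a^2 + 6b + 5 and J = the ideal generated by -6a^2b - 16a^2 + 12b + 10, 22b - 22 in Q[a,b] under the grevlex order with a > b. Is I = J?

Yes, the ideals are equal.

Two ideals are equal iff their reduced Gröbner bases coincide (the reduced basis is unique for a fixed ordering).
Buchberger on the first generating set:
f_1 = -2b + 2, LT = b.
f_2 = -3a^2b - 8a^2 + 6b + 5, LT = a^2b.

S(f_1,f_2): lcm = a^2b. S = -11/3a^2 + 2b + 5/3.
  leading term a^2: no divisor's leading term divides it; move -11/3a^2 to the remainder.
  leading term b: subtract (-1)·f_1 from 2b + 5/3 → 11/3
  leading term 1: no divisor's leading term divides it; move 11/3 to the remainder.
  remainder -11/3a^2 + 11/3 ≠ 0; add g_3 = -11/3a^2 + 11/3 to the basis.

S(f_1,g_3): leading monomials are coprime, so the S-polynomial reduces to 0 (Buchberger's first criterion).
S(f_2,g_3): lcm = a^2b. S = 8/3a^2 - b - 5/3.
  leading term a^2: subtract (-8/11)·g_3 from 8/3a^2 - b - 5/3 → -b + 1
  leading term b: subtract (1/2)·f_1 from -b + 1 → 0
  remainder 0.

Every S-polynomial of the final basis reduces to 0, so we have a Gröbner basis.
Inter-reduce: drop elements whose leading term is divisible by another's, tail-reduce, and make monic.
Reduced Gröbner basis: {a^2 - 1, b - 1}.

Buchberger on the second generating set:
h_1 = -6a^2b - 16a^2 + 12b + 10, LT = a^2b.
h_2 = 22b - 22, LT = b.

S(h_1,h_2): lcm = a^2b. S = 11/3a^2 - 2b - 5/3.
  leading term a^2: no divisor's leading term divides it; move 11/3a^2 to the remainder.
  leading term b: subtract (-1/11)·h_2 from -2b - 5/3 → -11/3
  leading term 1: no divisor's leading term divides it; move -11/3 to the remainder.
  remainder 11/3a^2 - 11/3 ≠ 0; add k_3 = 11/3a^2 - 11/3 to the basis.

S(h_1,k_3): lcm = a^2b. S = 8/3a^2 - b - 5/3.
  leading term a^2: subtract (8/11)·k_3 from 8/3a^2 - b - 5/3 → -b + 1
  leading term b: subtract (-1/22)·h_2 from -b + 1 → 0
  remainder 0.

S(h_2,k_3): leading monomials are coprime, so the S-polynomial reduces to 0 (Buchberger's first criterion).
Every S-polynomial of the final basis reduces to 0, so we have a Gröbner basis.
Inter-reduce: drop elements whose leading term is divisible by another's, tail-reduce, and make monic.
Reduced Gröbner basis: {a^2 - 1, b - 1}.

Same reduced basis, so the two generating sets span the same ideal.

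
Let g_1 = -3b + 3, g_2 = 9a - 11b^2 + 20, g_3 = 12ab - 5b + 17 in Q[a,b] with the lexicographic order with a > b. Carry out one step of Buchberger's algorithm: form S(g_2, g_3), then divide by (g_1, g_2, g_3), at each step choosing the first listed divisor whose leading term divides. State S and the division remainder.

lcm(LM(g_2), LM(g_3)) = ab.
S = (lcm/LT(g_2))·g_2 − (lcm/LT(g_3))·g_3 = -11/9b^3 + 95/36b - 17/12.
Reduce S modulo (g_1, g_2, g_3) in that order:
  leading term b^3: subtract (11/27b^2)·g_1 from -11/9b^3 + 95/36b - 17/12 → -11/9b^2 + 95/36b - 17/12
  leading term b^2: subtract (11/27b)·g_1 from -11/9b^2 + 95/36b - 17/12 → 17/12b - 17/12
  leading term b: subtract (-17/36)·g_1 from 17/12b - 17/12 → 0
The remainder is 0, so this S-polynomial contributes no new basis element.

S(g_2, g_3) = -11/9b^3 + 95/36b - 17/12; remainder on division = 0.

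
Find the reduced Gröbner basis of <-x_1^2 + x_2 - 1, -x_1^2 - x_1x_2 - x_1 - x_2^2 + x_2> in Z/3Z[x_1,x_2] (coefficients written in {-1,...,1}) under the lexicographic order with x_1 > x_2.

G = {x_1^2 - x_2 + 1, x_1x_2 + x_1 + x_2^2 - 1, x_2^3 + x_2^2 - x_2 - 1}

f_1 = -x_1^2 + x_2 - 1, LT = x_1^2.
f_2 = -x_1^2 - x_1x_2 - x_1 - x_2^2 + x_2, LT = x_1^2.

S(f_1,f_2): lcm = x_1^2. S = -x_1x_2 - x_1 - x_2^2 + 1.
  leading term x_1x_2: no divisor's leading term divides it; move -x_1x_2 to the remainder.
  leading term x_1: no divisor's leading term divides it; move -x_1 to the remainder.
  leading term x_2^2: no divisor's leading term divides it; move -x_2^2 to the remainder.
  leading term 1: no divisor's leading term divides it; move 1 to the remainder.
  remainder -x_1x_2 - x_1 - x_2^2 + 1 ≠ 0; add g_3 = -x_1x_2 - x_1 - x_2^2 + 1 to the basis.

S(f_1,g_3): lcm = x_1^2x_2. S = -x_1^2 - x_1x_2^2 + x_1 - x_2^2 + x_2.
  leading term x_1^2: subtract (1)·f_1 from -x_1^2 - x_1x_2^2 + x_1 - x_2^2 + x_2 → -x_1x_2^2 + x_1 - x_2^2 + 1
  leading term x_1x_2^2: subtract (x_2)·g_3 from -x_1x_2^2 + x_1 - x_2^2 + 1 → x_1x_2 + x_1 + x_2^3 - x_2^2 - x_2 + 1
  leading term x_1x_2: subtract (-1)·g_3 from x_1x_2 + x_1 + x_2^3 - x_2^2 - x_2 + 1 → x_2^3 + x_2^2 - x_2 - 1
  leading term x_2^3: no divisor's leading term divides it; move x_2^3 to the remainder.
  leading term x_2^2: no divisor's leading term divides it; move x_2^2 to the remainder.
  leading term x_2: no divisor's leading term divides it; move -x_2 to the remainder.
  leading term 1: no divisor's leading term divides it; move -1 to the remainder.
  remainder x_2^3 + x_2^2 - x_2 - 1 ≠ 0; add g_4 = x_2^3 + x_2^2 - x_2 - 1 to the basis.

S(f_2,g_3): lcm = x_1^2x_2. S = -x_1^2 + x_1x_2 + x_1 + x_2^3 - x_2^2.
  leading term x_1^2: subtract (1)·f_1 from -x_1^2 + x_1x_2 + x_1 + x_2^3 - x_2^2 → x_1x_2 + x_1 + x_2^3 - x_2^2 - x_2 + 1
  leading term x_1x_2: subtract (-1)·g_3 from x_1x_2 + x_1 + x_2^3 - x_2^2 - x_2 + 1 → x_2^3 + x_2^2 - x_2 - 1
  leading term x_2^3: subtract (1)·g_4 from x_2^3 + x_2^2 - x_2 - 1 → 0
  remainder 0.

S(f_1,g_4): leading monomials are coprime, so the S-polynomial reduces to 0 (Buchberger's first criterion).
S(f_2,g_4): leading monomials are coprime, so the S-polynomial reduces to 0 (Buchberger's first criterion).
S(g_3,g_4): lcm = x_1x_2^3. S = x_1x_2 + x_1 + x_2^4 - x_2^2.
  leading term x_1x_2: subtract (-1)·g_3 from x_1x_2 + x_1 + x_2^4 - x_2^2 → x_2^4 + x_2^2 + 1
  leading term x_2^4: subtract (x_2)·g_4 from x_2^4 + x_2^2 + 1 → -x_2^3 - x_2^2 + x_2 + 1
  leading term x_2^3: subtract (-1)·g_4 from -x_2^3 - x_2^2 + x_2 + 1 → 0
  remainder 0.

Every S-polynomial of the final basis reduces to 0, so we have a Gröbner basis.
Inter-reduce: drop elements whose leading term is divisible by another's, tail-reduce, and make monic.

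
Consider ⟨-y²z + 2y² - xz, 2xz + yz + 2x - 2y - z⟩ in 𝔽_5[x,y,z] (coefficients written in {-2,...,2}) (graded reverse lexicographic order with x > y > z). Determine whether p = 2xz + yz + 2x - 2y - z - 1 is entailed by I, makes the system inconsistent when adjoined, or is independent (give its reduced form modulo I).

Adjoining 2xz + yz + 2x - 2y - z - 1 makes the ideal the whole ring: the system is inconsistent.

First compute the reduced Gröbner basis of I by Buchberger's algorithm.
f_1 = -y²z + 2y² - xz, LT = y²z.
f_2 = 2xz + yz + 2x - 2y - z, LT = xz.

S(f_1,f_2): lcm = xy²z. S = 2y³z + 2xy² + y³ + x²z - 2y²z.
  leading term y³z: subtract (-2y)·f_1 from 2y³z + 2xy² + y³ + x²z - 2y²z → 2xy² + x²z - 2xyz - 2y²z
  leading term xy²: no divisor's leading term divides it; move 2xy² to the remainder.
  leading term x²z: subtract (-2x)·f_2 from x²z - 2xyz - 2y²z → -2y²z - x² + xy - 2xz
  leading term y²z: subtract (2)·f_1 from -2y²z - x² + xy - 2xz → -x² + xy + y²
  leading term x²: no divisor's leading term divides it; move -x² to the remainder.
  leading term xy: no divisor's leading term divides it; move xy to the remainder.
  leading term y²: no divisor's leading term divides it; move y² to the remainder.
  remainder 2xy² - x² + xy + y² ≠ 0; add h_3 = 2xy² - x² + xy + y² to the basis.

The other S-polynomials (S(f_1,h_3), S(f_2,h_3)) all reduce to 0 modulo the current basis, so we have a Gröbner basis.
Inter-reduce: drop elements whose leading term is divisible by another's, tail-reduce, and make monic.
Reduced Gröbner basis: {xy² + 2x² - 2xy - 2y², y²z - 2y² + 2yz - x + y - 2z, xz - 2yz + x - y + 2z}.
Label its elements g_1 = xy² + 2x² - 2xy - 2y², g_2 = y²z - 2y² + 2yz - x + y - 2z, g_3 = xz - 2yz + x - y + 2z.

Reduce p = 2xz + yz + 2x - 2y - z - 1 modulo G:
  leading term xz: subtract (2)·g_3 from 2xz + yz + 2x - 2y - z - 1 → -1
  leading term 1: no divisor's leading term divides it; move -1 to the remainder.
  normal form = -1.
The normal form is nonzero, so p ∉ I. Since p minus its normal form lies in I, I + (p) = I + (r) where r = -1; decide whether this ideal is the whole ring.
Here r = -1 is a nonzero constant, hence a unit: 1 ∈ I + (p), the Gröbner basis of I + (p) is {1}, and the enlarged system has no common solution — adjoining p is inconsistent.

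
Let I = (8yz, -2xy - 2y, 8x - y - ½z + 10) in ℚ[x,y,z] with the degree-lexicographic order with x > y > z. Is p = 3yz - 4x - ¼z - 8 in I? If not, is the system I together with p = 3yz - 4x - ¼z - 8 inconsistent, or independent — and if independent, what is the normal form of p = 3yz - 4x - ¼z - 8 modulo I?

First compute the reduced Gröbner basis of I by Buchberger's algorithm.
f_1 = 8yz, LT = yz.
f_2 = -2xy - 2y, LT = xy.
f_3 = 8x - y - ½z + 10, LT = x.

S(f_2,f_3): lcm = xy. S = ⅛y² + 1/16yz - ¼y.
  reduce S modulo (f_1, f_2, f_3):
  remainder ⅛y² - ¼y ≠ 0; add h_4 = ⅛y² - ¼y to the basis.

The other S-polynomials (S(f_1,f_2), S(f_1,f_3), S(f_1,h_4), S(f_2,h_4), S(f_3,h_4)) all reduce to 0 modulo the current basis, so we have a Gröbner basis.
Inter-reduce: drop elements whose leading term is divisible by another's, tail-reduce, and make monic.
Reduced Gröbner basis: {y² - 2y, yz, x - ⅛y - 1/16z + 5/4}.
Label its elements g_1 = y² - 2y, g_2 = yz, g_3 = x - ⅛y - 1/16z + 5/4.

Reduce p = 3yz - 4x - ¼z - 8 modulo G:
  leading term yz: subtract (3)·g_2 from 3yz - 4x - ¼z - 8 → -4x - ¼z - 8
  leading term x: subtract (-4)·g_3 from -4x - ¼z - 8 → -½y - ½z - 3
  leading term y: no divisor's leading term divides it; move -½y to the remainder.
  leading term z: no divisor's leading term divides it; move -½z to the remainder.
  leading term 1: no divisor's leading term divides it; move -3 to the remainder.
  normal form = -½y - ½z - 3.
The normal form is nonzero, so p ∉ I. Since p minus its normal form lies in I, I + (p) = I + (r) where r = -½y - ½z - 3; decide whether this ideal is the whole ring.
Run Buchberger on G together with r (pairs among the g_i already reduce to 0 since G is a Gröbner basis):
g_1 = y² - 2y, LT = y².
g_2 = yz, LT = yz.
g_3 = x - ⅛y - 1/16z + 5/4, LT = x.
r = -½y - ½z - 3, LT = y.

S(g_1,r): lcm = y². S = -yz - 8y.
  reduce S modulo (g_1, g_2, g_3, r):
  remainder 8z + 48 ≠ 0; add m_5 = 8z + 48 to the basis.

The other S-polynomials (S(g_1,g_2), S(g_1,g_3), S(g_2,g_3), S(g_2,r), S(g_3,r), S(g_1,m_5), S(g_2,m_5), S(g_3,m_5), S(r,m_5)) all reduce to 0 modulo the current basis, so we have a Gröbner basis.
Inter-reduce: drop elements whose leading term is divisible by another's, tail-reduce, and make monic.
Reduced Gröbner basis: {x + 13/8, y, z + 6}.
The reduced Gröbner basis of I + (p) is {x + 13/8, y, z + 6} ≠ {1}, a proper ideal, so the enlarged system stays consistent: p is independent of I, with normal form -½y - ½z - 3.

3yz - 4x - ¼z - 8 is independent of I; its normal form modulo I is -½y - ½z - 3.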